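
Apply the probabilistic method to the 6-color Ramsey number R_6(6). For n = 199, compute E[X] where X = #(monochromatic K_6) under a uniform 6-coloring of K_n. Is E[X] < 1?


E[X] = C(199, 6) · 6^{1 − 15} = 79936367511 · 6^{−14} = 79936367511/78364164096.
As a reduced fraction: E[X] = 26645455837/26121388032 ≈ 1.02006.
Is E[X] < 1? NO.
Since E[X] ≥ 1, the first-moment bound is inconclusive at n = 199; it does NOT by itself certify R_6(6) > 199.

E[X] = 26645455837/26121388032 ≈ 1.02006; E[X] ≥ 1; first-moment method inconclusive here.


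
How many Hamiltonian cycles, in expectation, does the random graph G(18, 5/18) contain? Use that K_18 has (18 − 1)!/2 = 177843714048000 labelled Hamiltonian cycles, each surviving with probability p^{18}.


K_18 has (18 − 1)!/2 = 177843714048000 labelled Hamiltonian cycles.
For each such Hamiltonian cycle H, let X_H = 1 if all 18 edges of H are present in G. Then P[X_H = 1] = p^{18} = (5/18)^{18} = 3814697265625/39346408075296537575424.
By linearity of expectation: E[X] = Σ_H E[X_H] = 177843714048000 · p^{18} = 177843714048000 · 3814697265625/39346408075296537575424 = 56800365447998046875/3294258113514384.
Numerically: E[X] ≈ 17242.2.

E[X] = 177843714048000 · (5/18)^{18} = 56800365447998046875/3294258113514384 ≈ 17242.2.


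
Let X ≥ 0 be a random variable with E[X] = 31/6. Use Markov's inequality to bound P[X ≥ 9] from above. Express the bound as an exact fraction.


μ = E[X] = 31/6, a = 9.
Markov: P[X ≥ 9] ≤ μ/a = (31/6)/9 = 31/54.
Numerically: ≈ 0.574.
(Since a = 9 > μ = 5.167, the bound 31/54 is < 1 and informative.)

P[X ≥ 9] ≤ 31/54 ≈ 0.574.


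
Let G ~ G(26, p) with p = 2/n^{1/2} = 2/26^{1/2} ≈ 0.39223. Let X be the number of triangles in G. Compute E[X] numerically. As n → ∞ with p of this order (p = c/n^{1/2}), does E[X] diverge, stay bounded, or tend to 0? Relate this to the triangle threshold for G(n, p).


Number of potential triangles: C(26, 3) = 2600.
Each occurs with probability p³ ≈ (0.39223)³ ≈ 6.0343426e-02.
By linearity: E[X] = C(26, 3)·p³ ≈ 2600 · 6.0343426e-02 ≈ 156.89291.
Since α = 1/2 < 1, p = c/n^{1/2} ≫ 1/n is above the triangle threshold p ~ 1/n. Asymptotically E[X] ~ (c³/6)·n^{3(1−α)} = (2³/6)·n^{1.5} → ∞; triangles are abundant w.h.p.

E[X] ≈ 156.89291; in regime p = Θ(1/n^{1/2}) E[X] diverges (above the triangle threshold p ~ 1/n).


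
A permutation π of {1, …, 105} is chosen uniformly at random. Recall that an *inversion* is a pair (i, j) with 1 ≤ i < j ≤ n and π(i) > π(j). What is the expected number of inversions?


Write X = Σ X_I over the C(105, 2) = 5460 pairs i < j, with X_I the indicator of one inversion.
There are 5460 indicators.
For each fixed pair i < j, the values π(i) and π(j) are two distinct elements of {1, …, 105} in uniformly random order; by symmetry P[π(i) > π(j)] = 1/2.
By linearity: E[X] = 5460 · (1/2) = C(105, 2) · (1/2) = 5460/2 = 2730 ≈ 2730.000000.

E[X] = 2730 = 2730.000000.


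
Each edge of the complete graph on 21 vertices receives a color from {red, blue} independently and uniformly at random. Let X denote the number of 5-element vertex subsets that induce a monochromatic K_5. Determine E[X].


Let X = Σ_S X_S over the C(21, 5) = 20349 subsets S of size 5, where X_S = 1 if the K_5 on S is monochromatic.
For a fixed S, the K_5 on S has C(5, 2) = 10 edges. P[all 10 edges red] = (1/2)^10, and likewise for blue, so P[monochromatic] = 2·(1/2)^10 = 2^{1 − 10} = 1/512.
By linearity: E[X] = C(21, 5) · 2^{1 − 10} = 20349 · 1/512 = 20349/512.
Numerically: E[X] ≈ 39.744141.

E[X] = C(21,5)·2^(1−C(5,2)) = 20349/512 ≈ 39.744141.


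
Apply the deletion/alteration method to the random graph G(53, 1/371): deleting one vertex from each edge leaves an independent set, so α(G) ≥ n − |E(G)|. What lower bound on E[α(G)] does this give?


E[|E(G)|] = C(53, 2)·p = 1378 · (1/371) = 26/7.
E[α(G)] ≥ n − E[|E(G)|] = 53 − 26/7 = 345/7.
Numerically: ≈ 49.2857.
(This is only a lower bound; the true E[α(G)] may be larger.)

E[α(G)] ≥ 345/7 ≈ 49.2857.


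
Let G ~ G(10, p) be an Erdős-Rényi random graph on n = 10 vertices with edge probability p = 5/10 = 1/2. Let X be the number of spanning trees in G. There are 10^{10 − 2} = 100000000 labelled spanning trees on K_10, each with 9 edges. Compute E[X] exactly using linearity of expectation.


K_10 has 10^{10 − 2} = 100000000 labelled spanning trees.
For each such spanning tree H, let X_H = 1 if all 9 edges of H are present in G. Then P[X_H = 1] = p^{9} = (1/2)^{9} = 1/512.
Summing the indicators: E[X] = Σ_H E[X_H] = 100000000 · p^{9} = 100000000 · 1/512 = 390625/2.
Numerically: E[X] ≈ 195312.

E[X] = 100000000 · (1/2)^{9} = 390625/2 ≈ 195312.


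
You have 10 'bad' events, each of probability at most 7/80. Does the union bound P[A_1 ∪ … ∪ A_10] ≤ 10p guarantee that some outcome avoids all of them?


Union bound: P[∪_{i=1}^{10} A_i] ≤ Σ_i P[A_i] ≤ 10·p = 10·(7/80) = 7/8.
Numerically: 7/8 ≈ 0.8750000.
Is 7/8 < 1? YES.
Since P[∪ A_i] ≤ 7/8 < 1, the complement has P[∩ A_i^c] ≥ 1 − 7/8 = 1/8 > 0, so some outcome avoids every A_i.

10·p = 7/8 ≈ 0.8750000; existence CERTIFIED by the union bound.


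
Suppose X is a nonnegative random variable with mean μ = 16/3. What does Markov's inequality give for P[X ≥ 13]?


μ = E[X] = 16/3, a = 13.
Markov: P[X ≥ 13] ≤ μ/a = (16/3)/13 = 16/39.
Numerically: ≈ 0.41026.
(Since a = 13 > μ = 5.33333, the bound 16/39 is < 1 and informative.)

P[X ≥ 13] ≤ 16/39 ≈ 0.41026.


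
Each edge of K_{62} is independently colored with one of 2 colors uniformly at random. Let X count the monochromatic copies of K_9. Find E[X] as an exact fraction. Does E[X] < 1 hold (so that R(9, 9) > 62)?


E[X] = C(62, 9) · 2^{1 − 36} = 20286591270 · 2^{−35} = 20286591270/34359738368.
As a reduced fraction: E[X] = 10143295635/17179869184 ≈ 0.5904.
Is E[X] < 1? YES.
Since E[X] < 1, there exists a 2-coloring of K_{62} with no monochromatic K_9; hence R(9, 9) > 62.

E[X] = 10143295635/17179869184 ≈ 0.5904; E[X] < 1, so R(9, 9) > 62.


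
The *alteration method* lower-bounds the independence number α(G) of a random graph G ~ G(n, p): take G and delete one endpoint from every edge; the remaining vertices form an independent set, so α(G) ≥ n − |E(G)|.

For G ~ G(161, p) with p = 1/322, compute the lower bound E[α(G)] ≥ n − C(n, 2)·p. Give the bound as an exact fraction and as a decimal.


E[|E(G)|] = C(161, 2)·p = 12880 · (1/322) = 40.
E[α(G)] ≥ n − E[|E(G)|] = 161 − 40 = 121.
Numerically: ≈ 121.000000.
(This is only a lower bound; the true E[α(G)] may be larger.)

E[α(G)] ≥ 121 ≈ 121.000000.


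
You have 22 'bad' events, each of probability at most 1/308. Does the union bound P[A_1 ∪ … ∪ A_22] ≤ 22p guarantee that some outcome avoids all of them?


Union bound: P[∪_{i=1}^{22} A_i] ≤ Σ_i P[A_i] ≤ 22·p = 22·(1/308) = 1/14.
Numerically: 1/14 ≈ 0.071429.
Is 1/14 < 1? YES.
Since P[∪ A_i] ≤ 1/14 < 1, the complement has P[∩ A_i^c] ≥ 1 − 1/14 = 13/14 > 0, so some outcome avoids every A_i.

22·p = 1/14 ≈ 0.071429; existence CERTIFIED by the union bound.


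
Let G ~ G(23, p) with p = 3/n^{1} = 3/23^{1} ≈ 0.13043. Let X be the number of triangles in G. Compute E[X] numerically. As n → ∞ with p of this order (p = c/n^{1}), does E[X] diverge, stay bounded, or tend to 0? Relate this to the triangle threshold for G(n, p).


Number of potential triangles: C(23, 3) = 1771.
Each occurs with probability p³ ≈ (0.13043)³ ≈ 2.2191173e-03.
By linearity: E[X] = C(23, 3)·p³ ≈ 1771 · 2.2191173e-03 ≈ 3.93006.
Here α = 1, so p = 3/n is exactly at the triangle threshold p ~ 1/n. Asymptotically E[X] → c³/6 = 3³/6 = 9/2 ≈ 4.50000, a bounded constant. In this regime the triangle count is asymptotically Poisson(c³/6).

E[X] ≈ 3.93006; in regime p = Θ(1/n^{1}) E[X] stays bounded (at the triangle threshold p ~ 1/n).


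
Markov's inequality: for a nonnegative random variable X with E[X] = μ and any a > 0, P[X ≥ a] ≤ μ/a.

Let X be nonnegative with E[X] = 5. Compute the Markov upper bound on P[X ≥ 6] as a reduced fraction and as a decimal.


μ = E[X] = 5, a = 6.
Markov: P[X ≥ 6] ≤ μ/a = (5)/6 = 5/6.
Numerically: ≈ 0.83333.
(Since a = 6 > μ = 5.00000, the bound 5/6 is < 1 and informative.)

P[X ≥ 6] ≤ 5/6 ≈ 0.83333.


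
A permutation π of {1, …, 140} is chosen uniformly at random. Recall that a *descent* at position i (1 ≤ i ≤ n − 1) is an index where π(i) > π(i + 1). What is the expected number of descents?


Write X = Σ X_I over i = 1, …, 139, with X_I the indicator of one descent.
There are 139 indicators.
For each fixed i, the pair (π(i), π(i+1)) is a uniformly random ordered pair of distinct values from {1, …, 140}; by symmetry P[π(i) > π(i+1)] = 1/2.
By linearity: E[X] = 139 · (1/2) = (140 − 1) · (1/2) = 139/2 ≈ 69.5000.

E[X] = 139/2 = 69.5000.


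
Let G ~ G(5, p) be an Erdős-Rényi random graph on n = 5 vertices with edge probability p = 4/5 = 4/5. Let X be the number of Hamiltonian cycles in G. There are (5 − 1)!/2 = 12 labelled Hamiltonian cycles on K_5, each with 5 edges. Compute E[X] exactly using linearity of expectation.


K_5 has (5 − 1)!/2 = 12 labelled Hamiltonian cycles.
For each such Hamiltonian cycle H, let X_H = 1 if all 5 edges of H are present in G. Then P[X_H = 1] = p^{5} = (4/5)^{5} = 1024/3125.
By linearity of expectation: E[X] = Σ_H E[X_H] = 12 · p^{5} = 12 · 1024/3125 = 12288/3125.
Numerically: E[X] ≈ 3.932.

E[X] = 12 · (4/5)^{5} = 12288/3125 ≈ 3.932.


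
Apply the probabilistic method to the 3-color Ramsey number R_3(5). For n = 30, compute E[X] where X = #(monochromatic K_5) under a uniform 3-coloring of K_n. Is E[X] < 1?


E[X] = C(30, 5) · 3^{1 − 10} = 142506 · 3^{−9} = 142506/19683.
As a reduced fraction: E[X] = 5278/729 ≈ 7.240055.
Is E[X] < 1? NO.
Since E[X] ≥ 1, the first-moment bound is inconclusive at n = 30; it does NOT by itself certify R_3(5) > 30.

E[X] = 5278/729 ≈ 7.240055; E[X] ≥ 1; first-moment method inconclusive here.


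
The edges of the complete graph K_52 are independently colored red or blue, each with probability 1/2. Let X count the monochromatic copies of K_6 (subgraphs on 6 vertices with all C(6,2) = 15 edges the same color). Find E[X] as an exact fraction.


Let X = Σ_S X_S over the C(52, 6) = 20358520 subsets S of size 6, where X_S = 1 if the K_6 on S is monochromatic.
For a fixed S, the K_6 on S has C(6, 2) = 15 edges. P[all 15 edges red] = (1/2)^15, and likewise for blue, so P[monochromatic] = 2·(1/2)^15 = 2^{1 − 15} = 1/16384.
By linearity of expectation: E[X] = C(52, 6) · 2^{1 − 15} = 20358520 · 1/16384 = 2544815/2048.
Numerically: E[X] ≈ 1242.585.

E[X] = C(52,6)·2^(1−C(6,2)) = 2544815/2048 ≈ 1242.585.


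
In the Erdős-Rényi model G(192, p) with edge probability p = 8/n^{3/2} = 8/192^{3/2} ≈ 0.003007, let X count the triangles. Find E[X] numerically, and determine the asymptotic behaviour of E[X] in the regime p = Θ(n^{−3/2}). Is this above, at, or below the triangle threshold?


Number of potential triangles: C(192, 3) = 1161280.
Each occurs with probability p³ ≈ (0.003007)³ ≈ 2.719033e-08.
By linearity: E[X] = C(192, 3)·p³ ≈ 1161280 · 2.719033e-08 ≈ 0.0316.
Since α = 3/2 > 1, p = c/n^{3/2} = o(1/n) is below the triangle threshold p ~ 1/n. Asymptotically E[X] ~ (c³/6)·n^{3(1−α)} = (8³/6)·n^{-1.5} → 0, so by Markov's inequality G has no triangles w.h.p.

E[X] ≈ 0.0316; in regime p = Θ(1/n^{3/2}) E[X] tends to 0 (below the triangle threshold p ~ 1/n).


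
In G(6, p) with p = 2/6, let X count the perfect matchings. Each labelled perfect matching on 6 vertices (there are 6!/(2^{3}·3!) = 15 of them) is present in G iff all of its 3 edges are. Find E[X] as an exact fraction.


K_6 has 6!/(2^{3}·3!) = 15 labelled perfect matchings.
For each such perfect matching H, let X_H = 1 if all 3 edges of H are present in G. Then P[X_H = 1] = p^{3} = (1/3)^{3} = 1/27.
By linearity: E[X] = Σ_H E[X_H] = 15 · p^{3} = 15 · 1/27 = 5/9.
Numerically: E[X] ≈ 0.55556.

E[X] = 15 · (1/3)^{3} = 5/9 ≈ 0.55556.


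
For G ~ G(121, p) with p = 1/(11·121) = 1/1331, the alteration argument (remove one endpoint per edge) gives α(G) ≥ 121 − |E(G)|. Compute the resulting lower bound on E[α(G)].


E[|E(G)|] = C(121, 2)·p = 7260 · (1/1331) = 60/11.
E[α(G)] ≥ n − E[|E(G)|] = 121 − 60/11 = 1271/11.
Numerically: ≈ 115.545455.
(This is only a lower bound; the true E[α(G)] may be larger.)

E[α(G)] ≥ 1271/11 ≈ 115.545455.


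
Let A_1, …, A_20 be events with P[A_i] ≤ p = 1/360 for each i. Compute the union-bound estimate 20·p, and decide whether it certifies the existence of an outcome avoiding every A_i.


Union bound: P[∪_{i=1}^{20} A_i] ≤ Σ_i P[A_i] ≤ 20·p = 20·(1/360) = 1/18.
Numerically: 1/18 ≈ 0.056.
Is 1/18 < 1? YES.
Since P[∪ A_i] ≤ 1/18 < 1, the complement has P[∩ A_i^c] ≥ 1 − 1/18 = 17/18 > 0, so some outcome avoids every A_i.

20·p = 1/18 ≈ 0.056; existence CERTIFIED by the union bound.


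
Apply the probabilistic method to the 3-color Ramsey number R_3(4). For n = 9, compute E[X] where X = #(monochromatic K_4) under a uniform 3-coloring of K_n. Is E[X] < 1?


E[X] = C(9, 4) · 3^{1 − 6} = 126 · 3^{−5} = 126/243.
As a reduced fraction: E[X] = 14/27 ≈ 0.5185185.
Is E[X] < 1? YES.
Since E[X] < 1, there exists a 3-coloring of K_{9} with no monochromatic K_4; hence R_3(4) > 9.

E[X] = 14/27 ≈ 0.5185185; E[X] < 1, so R_3(4) > 9.


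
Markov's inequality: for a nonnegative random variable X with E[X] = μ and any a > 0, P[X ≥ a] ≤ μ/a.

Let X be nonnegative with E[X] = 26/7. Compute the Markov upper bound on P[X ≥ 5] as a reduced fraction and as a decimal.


μ = E[X] = 26/7, a = 5.
Markov: P[X ≥ 5] ≤ μ/a = (26/7)/5 = 26/35.
Numerically: ≈ 0.74286.
(Since a = 5 > μ = 3.71429, the bound 26/35 is < 1 and informative.)

P[X ≥ 5] ≤ 26/35 ≈ 0.74286.


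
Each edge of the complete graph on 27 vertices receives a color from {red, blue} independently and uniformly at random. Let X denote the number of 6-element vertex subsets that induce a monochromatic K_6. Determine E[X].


Let X = Σ_S X_S over the C(27, 6) = 296010 subsets S of size 6, where X_S = 1 if the K_6 on S is monochromatic.
For a fixed S, the K_6 on S has C(6, 2) = 15 edges. P[all 15 edges red] = (1/2)^15, and likewise for blue, so P[monochromatic] = 2·(1/2)^15 = 2^{1 − 15} = 1/16384.
By linearity of expectation: E[X] = C(27, 6) · 2^{1 − 15} = 296010 · 1/16384 = 148005/8192.
Numerically: E[X] ≈ 18.0670.

E[X] = C(27,6)·2^(1−C(6,2)) = 148005/8192 ≈ 18.0670.


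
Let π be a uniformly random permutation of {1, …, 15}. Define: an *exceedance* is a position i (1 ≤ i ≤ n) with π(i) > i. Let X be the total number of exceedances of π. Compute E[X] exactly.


Write X = Σ_{i=1}^{15} X_i, where X_i = 1_{π(i) > i}.
For each fixed i, π(i) is uniform over {1, …, 15} (marginal of a uniform permutation), so P[π(i) > i] = (n − i)/n. Summing: Σ_{i=1}^{15} (n − i)/n = (0 + 1 + … + 14)/15 = 15(15 − 1)/(2·15) = (15 − 1)/2.
Hence E[X] = Σ_{i=1}^{15} (15 − i)/15 = 7 ≈ 7.00000.

E[X] = 7 = 7.00000.


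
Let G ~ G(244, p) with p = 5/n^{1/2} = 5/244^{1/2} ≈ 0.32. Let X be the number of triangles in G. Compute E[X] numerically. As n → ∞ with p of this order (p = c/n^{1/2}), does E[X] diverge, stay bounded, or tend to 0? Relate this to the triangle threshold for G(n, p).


Number of potential triangles: C(244, 3) = 2391444.
Each occurs with probability p³ ≈ (0.32)³ ≈ 3.27963e-02.
By linearity: E[X] = C(244, 3)·p³ ≈ 2391444 · 3.27963e-02 ≈ 78430.591.
Since α = 1/2 < 1, p = c/n^{1/2} ≫ 1/n is above the triangle threshold p ~ 1/n. Asymptotically E[X] ~ (c³/6)·n^{3(1−α)} = (5³/6)·n^{1.5} → ∞; triangles are abundant w.h.p.

E[X] ≈ 78430.591; in regime p = Θ(1/n^{1/2}) E[X] diverges (above the triangle threshold p ~ 1/n).


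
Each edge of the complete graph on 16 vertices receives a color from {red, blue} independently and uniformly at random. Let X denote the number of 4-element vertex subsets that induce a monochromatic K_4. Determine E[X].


Let X = Σ_S X_S over the C(16, 4) = 1820 subsets S of size 4, where X_S = 1 if the K_4 on S is monochromatic.
For a fixed S, the K_4 on S has C(4, 2) = 6 edges. P[all 6 edges red] = (1/2)^6, and likewise for blue, so P[monochromatic] = 2·(1/2)^6 = 2^{1 − 6} = 1/32.
Summing: E[X] = C(16, 4) · 2^{1 − 6} = 1820 · 1/32 = 455/8.
Numerically: E[X] ≈ 56.875000.

E[X] = C(16,4)·2^(1−C(4,2)) = 455/8 ≈ 56.875000.


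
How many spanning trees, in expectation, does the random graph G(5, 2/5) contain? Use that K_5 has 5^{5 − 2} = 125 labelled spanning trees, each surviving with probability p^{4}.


K_5 has 5^{5 − 2} = 125 labelled spanning trees.
For each such spanning tree H, let X_H = 1 if all 4 edges of H are present in G. Then P[X_H = 1] = p^{4} = (2/5)^{4} = 16/625.
By linearity of expectation: E[X] = Σ_H E[X_H] = 125 · p^{4} = 125 · 16/625 = 16/5.
Numerically: E[X] ≈ 3.2.

E[X] = 125 · (2/5)^{4} = 16/5 ≈ 3.2.


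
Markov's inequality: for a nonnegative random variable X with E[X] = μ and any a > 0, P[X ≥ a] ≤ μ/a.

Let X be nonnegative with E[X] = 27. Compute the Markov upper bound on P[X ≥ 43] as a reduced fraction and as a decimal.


μ = E[X] = 27, a = 43.
Markov: P[X ≥ 43] ≤ μ/a = (27)/43 = 27/43.
Numerically: ≈ 0.627907.
(Since a = 43 > μ = 27.000000, the bound 27/43 is < 1 and informative.)

P[X ≥ 43] ≤ 27/43 ≈ 0.627907.


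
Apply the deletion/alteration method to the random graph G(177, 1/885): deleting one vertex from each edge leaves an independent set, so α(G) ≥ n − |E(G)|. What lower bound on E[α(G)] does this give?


E[|E(G)|] = C(177, 2)·p = 15576 · (1/885) = 88/5.
E[α(G)] ≥ n − E[|E(G)|] = 177 − 88/5 = 797/5.
Numerically: ≈ 159.400000.
(This is only a lower bound; the true E[α(G)] may be larger.)

E[α(G)] ≥ 797/5 ≈ 159.400000.


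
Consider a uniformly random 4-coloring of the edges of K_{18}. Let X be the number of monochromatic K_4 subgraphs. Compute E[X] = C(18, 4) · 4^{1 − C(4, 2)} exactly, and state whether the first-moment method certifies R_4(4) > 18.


E[X] = C(18, 4) · 4^{1 − 6} = 3060 · 4^{−5} = 3060/1024.
As a reduced fraction: E[X] = 765/256 ≈ 2.988281.
Is E[X] < 1? NO.
Since E[X] ≥ 1, the first-moment bound is inconclusive at n = 18; it does NOT by itself certify R_4(4) > 18.

E[X] = 765/256 ≈ 2.988281; E[X] ≥ 1; first-moment method inconclusive here.


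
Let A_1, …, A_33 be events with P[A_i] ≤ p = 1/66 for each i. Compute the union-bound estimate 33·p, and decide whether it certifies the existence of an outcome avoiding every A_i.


Union bound: P[∪_{i=1}^{33} A_i] ≤ Σ_i P[A_i] ≤ 33·p = 33·(1/66) = 1/2.
Numerically: 1/2 ≈ 0.500000.
Is 1/2 < 1? YES.
Since P[∪ A_i] ≤ 1/2 < 1, the complement has P[∩ A_i^c] ≥ 1 − 1/2 = 1/2 > 0, so some outcome avoids every A_i.

33·p = 1/2 ≈ 0.500000; existence CERTIFIED by the union bound.


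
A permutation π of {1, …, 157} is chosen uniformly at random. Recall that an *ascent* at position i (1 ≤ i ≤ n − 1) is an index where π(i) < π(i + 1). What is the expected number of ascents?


Write X = Σ X_I over i = 1, …, 156, with X_I the indicator of one ascent.
There are 156 indicators.
For each fixed i, the pair (π(i), π(i+1)) is a uniformly random ordered pair of distinct values from {1, …, 157}; by symmetry P[π(i) < π(i+1)] = 1/2.
By linearity: E[X] = 156 · (1/2) = (157 − 1) · (1/2) = 78 ≈ 78.000.

E[X] = 78 = 78.000.


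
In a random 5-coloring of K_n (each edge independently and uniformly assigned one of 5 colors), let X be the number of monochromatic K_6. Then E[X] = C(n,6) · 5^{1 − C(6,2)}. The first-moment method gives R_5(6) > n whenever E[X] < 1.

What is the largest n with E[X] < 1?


We need C(n, 6) · 5^{1 − 15} < 1, i.e. C(n, 6) < 5^{15 − 1} = 6103515625.
Check values of n near the boundary:
  n = 126: C(126, 6) = 4925156775; 4925156775 < 6103515625? YES
  n = 127: C(127, 6) = 5169379425; 5169379425 < 6103515625? YES
  n = 128: C(128, 6) = 5423611200; 5423611200 < 6103515625? YES
  n = 129: C(129, 6) = 5688177600; 5688177600 < 6103515625? YES
  n = 130: C(130, 6) = 5963412000; 5963412000 < 6103515625? YES
  n = 131: C(131, 6) = 6249655776; 6249655776 < 6103515625? NO
  n = 132: C(132, 6) = 6547258432; 6547258432 < 6103515625? NO
  n = 133: C(133, 6) = 6856577728; 6856577728 < 6103515625? NO
The largest n with C(n, 6) < 6103515625 is n = 130 (where E[X] = 47707296/48828125 ≈ 0.9770). Hence R_5(6) > 130, i.e. R_5(6) ≥ 131.

Largest n = 130; hence R_5(6) > 130.


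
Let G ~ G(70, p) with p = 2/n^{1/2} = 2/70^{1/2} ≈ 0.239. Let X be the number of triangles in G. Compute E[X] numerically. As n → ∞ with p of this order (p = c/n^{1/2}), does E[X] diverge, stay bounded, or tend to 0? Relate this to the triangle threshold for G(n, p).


Number of potential triangles: C(70, 3) = 54740.
Each occurs with probability p³ ≈ (0.239)³ ≈ 1.36598e-02.
By linearity: E[X] = C(70, 3)·p³ ≈ 54740 · 1.36598e-02 ≈ 747.735.
Since α = 1/2 < 1, p = c/n^{1/2} ≫ 1/n is above the triangle threshold p ~ 1/n. Asymptotically E[X] ~ (c³/6)·n^{3(1−α)} = (2³/6)·n^{1.5} → ∞; triangles are abundant w.h.p.

E[X] ≈ 747.735; in regime p = Θ(1/n^{1/2}) E[X] diverges (above the triangle threshold p ~ 1/n).


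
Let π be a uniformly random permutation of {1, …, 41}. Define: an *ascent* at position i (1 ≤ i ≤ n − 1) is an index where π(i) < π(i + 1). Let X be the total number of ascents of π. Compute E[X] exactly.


Write X = Σ X_I over i = 1, …, 40, with X_I the indicator of one ascent.
There are 40 indicators.
For each fixed i, the pair (π(i), π(i+1)) is a uniformly random ordered pair of distinct values from {1, …, 41}; by symmetry P[π(i) < π(i+1)] = 1/2.
By linearity: E[X] = 40 · (1/2) = (41 − 1) · (1/2) = 20 ≈ 20.000000.

E[X] = 20 = 20.000000.


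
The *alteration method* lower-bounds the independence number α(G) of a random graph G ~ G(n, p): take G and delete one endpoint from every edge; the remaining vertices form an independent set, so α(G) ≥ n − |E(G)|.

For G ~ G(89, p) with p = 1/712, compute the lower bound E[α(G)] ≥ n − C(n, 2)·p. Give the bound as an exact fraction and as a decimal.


E[|E(G)|] = C(89, 2)·p = 3916 · (1/712) = 11/2.
E[α(G)] ≥ n − E[|E(G)|] = 89 − 11/2 = 167/2.
Numerically: ≈ 83.5000.
(This is only a lower bound; the true E[α(G)] may be larger.)

E[α(G)] ≥ 167/2 ≈ 83.5000.


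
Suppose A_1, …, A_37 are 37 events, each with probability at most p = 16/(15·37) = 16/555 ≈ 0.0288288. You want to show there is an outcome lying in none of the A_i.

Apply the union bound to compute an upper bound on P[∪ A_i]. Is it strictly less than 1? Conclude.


Union bound: P[∪_{i=1}^{37} A_i] ≤ Σ_i P[A_i] ≤ 37·p = 37·(16/555) = 16/15.
Numerically: 16/15 ≈ 1.0666667.
Is 16/15 < 1? NO.
Since the bound 16/15 is ≥ 1, the union bound is uninformative here; it does NOT by itself certify existence.

37·p = 16/15 ≈ 1.0666667; existence NOT certified by the union bound.


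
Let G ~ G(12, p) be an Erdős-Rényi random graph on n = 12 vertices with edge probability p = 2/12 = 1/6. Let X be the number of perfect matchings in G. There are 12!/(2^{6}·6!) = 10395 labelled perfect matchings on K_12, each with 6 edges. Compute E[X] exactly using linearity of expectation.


K_12 has 12!/(2^{6}·6!) = 10395 labelled perfect matchings.
For each such perfect matching H, let X_H = 1 if all 6 edges of H are present in G. Then P[X_H = 1] = p^{6} = (1/6)^{6} = 1/46656.
Summing the indicators: E[X] = Σ_H E[X_H] = 10395 · p^{6} = 10395 · 1/46656 = 385/1728.
Numerically: E[X] ≈ 0.2228.

E[X] = 10395 · (1/6)^{6} = 385/1728 ≈ 0.2228.


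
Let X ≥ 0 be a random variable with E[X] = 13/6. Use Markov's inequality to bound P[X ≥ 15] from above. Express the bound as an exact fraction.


μ = E[X] = 13/6, a = 15.
Markov: P[X ≥ 15] ≤ μ/a = (13/6)/15 = 13/90.
Numerically: ≈ 0.144.
(Since a = 15 > μ = 2.167, the bound 13/90 is < 1 and informative.)

P[X ≥ 15] ≤ 13/90 ≈ 0.144.


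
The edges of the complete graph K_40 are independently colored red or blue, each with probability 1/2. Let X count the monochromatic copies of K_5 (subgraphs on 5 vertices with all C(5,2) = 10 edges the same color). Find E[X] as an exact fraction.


Let X = Σ_S X_S over the C(40, 5) = 658008 subsets S of size 5, where X_S = 1 if the K_5 on S is monochromatic.
For a fixed S, the K_5 on S has C(5, 2) = 10 edges. P[all 10 edges red] = (1/2)^10, and likewise for blue, so P[monochromatic] = 2·(1/2)^10 = 2^{1 − 10} = 1/512.
Summing: E[X] = C(40, 5) · 2^{1 − 10} = 658008 · 1/512 = 82251/64.
Numerically: E[X] ≈ 1285.171875.

E[X] = C(40,5)·2^(1−C(5,2)) = 82251/64 ≈ 1285.171875.


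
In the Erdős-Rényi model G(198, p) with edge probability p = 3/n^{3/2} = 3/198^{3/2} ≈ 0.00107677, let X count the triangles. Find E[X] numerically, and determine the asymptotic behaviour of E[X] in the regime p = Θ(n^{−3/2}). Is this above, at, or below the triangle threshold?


Number of potential triangles: C(198, 3) = 1274196.
Each occurs with probability p³ ≈ (0.00107677)³ ≈ 1.24844786e-09.
By linearity: E[X] = C(198, 3)·p³ ≈ 1274196 · 1.24844786e-09 ≈ 0.001591.
Since α = 3/2 > 1, p = c/n^{3/2} = o(1/n) is below the triangle threshold p ~ 1/n. Asymptotically E[X] ~ (c³/6)·n^{3(1−α)} = (3³/6)·n^{-1.5} → 0, so by Markov's inequality G has no triangles w.h.p.

E[X] ≈ 0.001591; in regime p = Θ(1/n^{3/2}) E[X] tends to 0 (below the triangle threshold p ~ 1/n).


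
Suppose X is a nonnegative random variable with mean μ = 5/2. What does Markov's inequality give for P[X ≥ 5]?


μ = E[X] = 5/2, a = 5.
Markov: P[X ≥ 5] ≤ μ/a = (5/2)/5 = 1/2.
Numerically: ≈ 0.50000.
(Since a = 5 > μ = 2.50000, the bound 1/2 is < 1 and informative.)

P[X ≥ 5] ≤ 1/2 ≈ 0.50000.


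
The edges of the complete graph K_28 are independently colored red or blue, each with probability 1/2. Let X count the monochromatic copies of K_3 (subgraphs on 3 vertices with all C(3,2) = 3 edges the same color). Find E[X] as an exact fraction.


Let X = Σ_S X_S over the C(28, 3) = 3276 subsets S of size 3, where X_S = 1 if the K_3 on S is monochromatic.
For a fixed S, the K_3 on S has C(3, 2) = 3 edges. P[all 3 edges red] = (1/2)^3, and likewise for blue, so P[monochromatic] = 2·(1/2)^3 = 2^{1 − 3} = 1/4.
By linearity of expectation: E[X] = C(28, 3) · 2^{1 − 3} = 3276 · 1/4 = 819.
Numerically: E[X] ≈ 819.0000.

E[X] = C(28,3)·2^(1−C(3,2)) = 819 ≈ 819.0000.


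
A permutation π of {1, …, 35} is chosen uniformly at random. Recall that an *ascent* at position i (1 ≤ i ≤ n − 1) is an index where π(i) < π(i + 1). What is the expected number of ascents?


Write X = Σ X_I over i = 1, …, 34, with X_I the indicator of one ascent.
There are 34 indicators.
For each fixed i, the pair (π(i), π(i+1)) is a uniformly random ordered pair of distinct values from {1, …, 35}; by symmetry P[π(i) < π(i+1)] = 1/2.
By linearity: E[X] = 34 · (1/2) = (35 − 1) · (1/2) = 17 ≈ 17.00000.

E[X] = 17 = 17.00000.


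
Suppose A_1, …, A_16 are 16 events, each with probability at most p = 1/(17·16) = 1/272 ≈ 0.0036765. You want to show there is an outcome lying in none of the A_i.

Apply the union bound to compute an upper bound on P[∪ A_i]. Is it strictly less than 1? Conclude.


Union bound: P[∪_{i=1}^{16} A_i] ≤ Σ_i P[A_i] ≤ 16·p = 16·(1/272) = 1/17.
Numerically: 1/17 ≈ 0.0588235.
Is 1/17 < 1? YES.
Since P[∪ A_i] ≤ 1/17 < 1, the complement has P[∩ A_i^c] ≥ 1 − 1/17 = 16/17 > 0, so some outcome avoids every A_i.

16·p = 1/17 ≈ 0.0588235; existence CERTIFIED by the union bound.


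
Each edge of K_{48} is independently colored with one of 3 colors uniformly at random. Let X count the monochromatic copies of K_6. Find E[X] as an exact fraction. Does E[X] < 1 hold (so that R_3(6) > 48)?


E[X] = C(48, 6) · 3^{1 − 15} = 12271512 · 3^{−14} = 12271512/4782969.
As a reduced fraction: E[X] = 4090504/1594323 ≈ 2.5656683.
Is E[X] < 1? NO.
Since E[X] ≥ 1, the first-moment bound is inconclusive at n = 48; it does NOT by itself certify R_3(6) > 48.

E[X] = 4090504/1594323 ≈ 2.5656683; E[X] ≥ 1; first-moment method inconclusive here.


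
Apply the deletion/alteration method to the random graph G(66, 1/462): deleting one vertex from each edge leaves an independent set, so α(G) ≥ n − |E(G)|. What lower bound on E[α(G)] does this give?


E[|E(G)|] = C(66, 2)·p = 2145 · (1/462) = 65/14.
E[α(G)] ≥ n − E[|E(G)|] = 66 − 65/14 = 859/14.
Numerically: ≈ 61.3571.
(This is only a lower bound; the true E[α(G)] may be larger.)

E[α(G)] ≥ 859/14 ≈ 61.3571.


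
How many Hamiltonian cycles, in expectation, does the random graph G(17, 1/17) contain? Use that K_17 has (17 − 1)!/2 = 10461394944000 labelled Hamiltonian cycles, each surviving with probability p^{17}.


K_17 has (17 − 1)!/2 = 10461394944000 labelled Hamiltonian cycles.
For each such Hamiltonian cycle H, let X_H = 1 if all 17 edges of H are present in G. Then P[X_H = 1] = p^{17} = (1/17)^{17} = 1/827240261886336764177.
Summing the indicators: E[X] = Σ_H E[X_H] = 10461394944000 · p^{17} = 10461394944000 · 1/827240261886336764177 = 10461394944000/827240261886336764177.
Numerically: E[X] ≈ 1.2646e-08.

E[X] = 10461394944000 · (1/17)^{17} = 10461394944000/827240261886336764177 ≈ 1.2646e-08.


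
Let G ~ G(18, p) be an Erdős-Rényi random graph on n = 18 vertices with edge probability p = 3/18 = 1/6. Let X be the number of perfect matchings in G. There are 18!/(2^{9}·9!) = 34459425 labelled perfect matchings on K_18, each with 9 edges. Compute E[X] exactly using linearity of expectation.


K_18 has 18!/(2^{9}·9!) = 34459425 labelled perfect matchings.
For each such perfect matching H, let X_H = 1 if all 9 edges of H are present in G. Then P[X_H = 1] = p^{9} = (1/6)^{9} = 1/10077696.
By linearity: E[X] = Σ_H E[X_H] = 34459425 · p^{9} = 34459425 · 1/10077696 = 425425/124416.
Numerically: E[X] ≈ 3.4194.

E[X] = 34459425 · (1/6)^{9} = 425425/124416 ≈ 3.4194.


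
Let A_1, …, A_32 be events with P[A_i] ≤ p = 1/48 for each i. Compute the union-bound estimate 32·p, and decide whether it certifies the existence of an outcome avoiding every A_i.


Union bound: P[∪_{i=1}^{32} A_i] ≤ Σ_i P[A_i] ≤ 32·p = 32·(1/48) = 2/3.
Numerically: 2/3 ≈ 0.666667.
Is 2/3 < 1? YES.
Since P[∪ A_i] ≤ 2/3 < 1, the complement has P[∩ A_i^c] ≥ 1 − 2/3 = 1/3 > 0, so some outcome avoids every A_i.

32·p = 2/3 ≈ 0.666667; existence CERTIFIED by the union bound.


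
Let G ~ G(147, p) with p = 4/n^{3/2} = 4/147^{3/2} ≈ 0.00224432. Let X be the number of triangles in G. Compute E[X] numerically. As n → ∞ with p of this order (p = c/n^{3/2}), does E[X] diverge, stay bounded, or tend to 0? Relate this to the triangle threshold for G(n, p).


Number of potential triangles: C(147, 3) = 518665.
Each occurs with probability p³ ≈ (0.00224432)³ ≈ 1.13045159e-08.
By linearity: E[X] = C(147, 3)·p³ ≈ 518665 · 1.13045159e-08 ≈ 0.005863.
Since α = 3/2 > 1, p = c/n^{3/2} = o(1/n) is below the triangle threshold p ~ 1/n. Asymptotically E[X] ~ (c³/6)·n^{3(1−α)} = (4³/6)·n^{-1.5} → 0, so by Markov's inequality G has no triangles w.h.p.

E[X] ≈ 0.005863; in regime p = Θ(1/n^{3/2}) E[X] tends to 0 (below the triangle threshold p ~ 1/n).


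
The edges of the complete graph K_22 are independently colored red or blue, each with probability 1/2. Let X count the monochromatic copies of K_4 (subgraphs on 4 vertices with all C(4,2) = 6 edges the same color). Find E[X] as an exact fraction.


Let X = Σ_S X_S over the C(22, 4) = 7315 subsets S of size 4, where X_S = 1 if the K_4 on S is monochromatic.
For a fixed S, the K_4 on S has C(4, 2) = 6 edges. P[all 6 edges red] = (1/2)^6, and likewise for blue, so P[monochromatic] = 2·(1/2)^6 = 2^{1 − 6} = 1/32.
Summing: E[X] = C(22, 4) · 2^{1 − 6} = 7315 · 1/32 = 7315/32.
Numerically: E[X] ≈ 228.5938.

E[X] = C(22,4)·2^(1−C(4,2)) = 7315/32 ≈ 228.5938.


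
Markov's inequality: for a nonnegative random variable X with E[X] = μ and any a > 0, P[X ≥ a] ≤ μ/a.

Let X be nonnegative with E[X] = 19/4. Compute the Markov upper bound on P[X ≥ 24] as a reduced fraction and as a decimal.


μ = E[X] = 19/4, a = 24.
Markov: P[X ≥ 24] ≤ μ/a = (19/4)/24 = 19/96.
Numerically: ≈ 0.198.
(Since a = 24 > μ = 4.750, the bound 19/96 is < 1 and informative.)

P[X ≥ 24] ≤ 19/96 ≈ 0.198.


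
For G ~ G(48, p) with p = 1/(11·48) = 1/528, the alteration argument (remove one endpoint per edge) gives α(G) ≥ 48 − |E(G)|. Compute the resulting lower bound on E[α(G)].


E[|E(G)|] = C(48, 2)·p = 1128 · (1/528) = 47/22.
E[α(G)] ≥ n − E[|E(G)|] = 48 − 47/22 = 1009/22.
Numerically: ≈ 45.8636.
(This is only a lower bound; the true E[α(G)] may be larger.)

E[α(G)] ≥ 1009/22 ≈ 45.8636.


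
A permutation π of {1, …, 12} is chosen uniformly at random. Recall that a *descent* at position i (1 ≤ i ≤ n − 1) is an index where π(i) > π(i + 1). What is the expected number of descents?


Write X = Σ X_I over i = 1, …, 11, with X_I the indicator of one descent.
There are 11 indicators.
For each fixed i, the pair (π(i), π(i+1)) is a uniformly random ordered pair of distinct values from {1, …, 12}; by symmetry P[π(i) > π(i+1)] = 1/2.
By linearity: E[X] = 11 · (1/2) = (12 − 1) · (1/2) = 11/2 ≈ 5.500.

E[X] = 11/2 = 5.500.


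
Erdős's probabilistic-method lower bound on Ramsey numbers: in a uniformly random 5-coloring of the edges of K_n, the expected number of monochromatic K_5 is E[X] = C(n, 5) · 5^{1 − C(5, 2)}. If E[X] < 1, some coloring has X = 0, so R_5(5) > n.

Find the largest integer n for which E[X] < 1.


We need C(n, 5) · 5^{1 − 10} < 1, i.e. C(n, 5) < 5^{10 − 1} = 1953125.
Check values of n near the boundary:
  n = 44: C(44, 5) = 1086008; 1086008 < 1953125? YES
  n = 45: C(45, 5) = 1221759; 1221759 < 1953125? YES
  n = 46: C(46, 5) = 1370754; 1370754 < 1953125? YES
  n = 47: C(47, 5) = 1533939; 1533939 < 1953125? YES
  n = 48: C(48, 5) = 1712304; 1712304 < 1953125? YES
  n = 49: C(49, 5) = 1906884; 1906884 < 1953125? YES
  n = 50: C(50, 5) = 2118760; 2118760 < 1953125? NO
  n = 51: C(51, 5) = 2349060; 2349060 < 1953125? NO
The largest n with C(n, 5) < 1953125 is n = 49 (where E[X] = 1906884/1953125 ≈ 0.9763). Hence R_5(5) > 49, i.e. R_5(5) ≥ 50.

Largest n = 49; hence R_5(5) > 49.


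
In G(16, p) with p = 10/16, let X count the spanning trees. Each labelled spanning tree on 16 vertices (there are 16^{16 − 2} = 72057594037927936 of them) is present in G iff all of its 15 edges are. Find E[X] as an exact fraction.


K_16 has 16^{16 − 2} = 72057594037927936 labelled spanning trees.
For each such spanning tree H, let X_H = 1 if all 15 edges of H are present in G. Then P[X_H = 1] = p^{15} = (5/8)^{15} = 30517578125/35184372088832.
By linearity of expectation: E[X] = Σ_H E[X_H] = 72057594037927936 · p^{15} = 72057594037927936 · 30517578125/35184372088832 = 62500000000000.
Numerically: E[X] ≈ 6.25e+13.

E[X] = 72057594037927936 · (5/8)^{15} = 62500000000000 ≈ 6.25e+13.


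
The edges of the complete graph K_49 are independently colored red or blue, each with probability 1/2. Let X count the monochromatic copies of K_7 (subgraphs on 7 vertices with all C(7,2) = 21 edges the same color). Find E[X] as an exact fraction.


Let X = Σ_S X_S over the C(49, 7) = 85900584 subsets S of size 7, where X_S = 1 if the K_7 on S is monochromatic.
For a fixed S, the K_7 on S has C(7, 2) = 21 edges. P[all 21 edges red] = (1/2)^21, and likewise for blue, so P[monochromatic] = 2·(1/2)^21 = 2^{1 − 21} = 1/1048576.
By linearity: E[X] = C(49, 7) · 2^{1 − 21} = 85900584 · 1/1048576 = 10737573/131072.
Numerically: E[X] ≈ 81.921181.

E[X] = C(49,7)·2^(1−C(7,2)) = 10737573/131072 ≈ 81.921181.


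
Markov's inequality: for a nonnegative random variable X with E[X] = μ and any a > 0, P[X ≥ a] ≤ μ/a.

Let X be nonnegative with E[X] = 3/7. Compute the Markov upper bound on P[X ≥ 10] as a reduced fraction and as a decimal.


μ = E[X] = 3/7, a = 10.
Markov: P[X ≥ 10] ≤ μ/a = (3/7)/10 = 3/70.
Numerically: ≈ 0.0429.
(Since a = 10 > μ = 0.4286, the bound 3/70 is < 1 and informative.)

P[X ≥ 10] ≤ 3/70 ≈ 0.0429.


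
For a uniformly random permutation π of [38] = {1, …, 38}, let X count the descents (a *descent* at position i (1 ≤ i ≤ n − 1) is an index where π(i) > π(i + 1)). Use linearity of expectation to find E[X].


Write X = Σ X_I over i = 1, …, 37, with X_I the indicator of one descent.
There are 37 indicators.
For each fixed i, the pair (π(i), π(i+1)) is a uniformly random ordered pair of distinct values from {1, …, 38}; by symmetry P[π(i) > π(i+1)] = 1/2.
By linearity: E[X] = 37 · (1/2) = (38 − 1) · (1/2) = 37/2 ≈ 18.5000.

E[X] = 37/2 = 18.5000.


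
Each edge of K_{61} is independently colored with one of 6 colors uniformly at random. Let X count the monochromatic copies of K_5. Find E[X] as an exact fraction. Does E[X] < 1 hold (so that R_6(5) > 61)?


E[X] = C(61, 5) · 6^{1 − 10} = 5949147 · 6^{−9} = 5949147/10077696.
As a reduced fraction: E[X] = 1983049/3359232 ≈ 0.590328.
Is E[X] < 1? YES.
Since E[X] < 1, there exists a 6-coloring of K_{61} with no monochromatic K_5; hence R_6(5) > 61.

E[X] = 1983049/3359232 ≈ 0.590328; E[X] < 1, so R_6(5) > 61.


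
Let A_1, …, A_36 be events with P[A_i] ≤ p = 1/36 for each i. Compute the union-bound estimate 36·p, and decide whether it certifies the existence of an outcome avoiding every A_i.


Union bound: P[∪_{i=1}^{36} A_i] ≤ Σ_i P[A_i] ≤ 36·p = 36·(1/36) = 1.
Numerically: 1 ≈ 1.0000000.
Is 1 < 1? NO.
Since the bound 1 is ≥ 1, the union bound is uninformative here; it does NOT by itself certify existence.

36·p = 1 ≈ 1.0000000; existence NOT certified by the union bound.


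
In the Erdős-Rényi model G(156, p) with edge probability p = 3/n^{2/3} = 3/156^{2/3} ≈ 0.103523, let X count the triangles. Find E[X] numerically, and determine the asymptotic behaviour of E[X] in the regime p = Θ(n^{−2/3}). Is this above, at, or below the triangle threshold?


Number of potential triangles: C(156, 3) = 620620.
Each occurs with probability p³ ≈ (0.103523)³ ≈ 1.10946746e-03.
By linearity: E[X] = C(156, 3)·p³ ≈ 620620 · 1.10946746e-03 ≈ 688.557692.
Since α = 2/3 < 1, p = c/n^{2/3} ≫ 1/n is above the triangle threshold p ~ 1/n. Asymptotically E[X] ~ (c³/6)·n^{3(1−α)} = (3³/6)·n^{1} → ∞; triangles are abundant w.h.p.

E[X] ≈ 688.557692; in regime p = Θ(1/n^{2/3}) E[X] diverges (above the triangle threshold p ~ 1/n).


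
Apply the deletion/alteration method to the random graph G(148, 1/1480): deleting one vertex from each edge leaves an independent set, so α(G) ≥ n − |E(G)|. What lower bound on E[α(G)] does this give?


E[|E(G)|] = C(148, 2)·p = 10878 · (1/1480) = 147/20.
E[α(G)] ≥ n − E[|E(G)|] = 148 − 147/20 = 2813/20.
Numerically: ≈ 140.6500.
(This is only a lower bound; the true E[α(G)] may be larger.)

E[α(G)] ≥ 2813/20 ≈ 140.6500.


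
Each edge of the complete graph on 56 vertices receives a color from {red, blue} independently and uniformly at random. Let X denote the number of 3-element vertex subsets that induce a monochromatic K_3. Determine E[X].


Let X = Σ_S X_S over the C(56, 3) = 27720 subsets S of size 3, where X_S = 1 if the K_3 on S is monochromatic.
For a fixed S, the K_3 on S has C(3, 2) = 3 edges. P[all 3 edges red] = (1/2)^3, and likewise for blue, so P[monochromatic] = 2·(1/2)^3 = 2^{1 − 3} = 1/4.
By linearity of expectation: E[X] = C(56, 3) · 2^{1 − 3} = 27720 · 1/4 = 6930.
Numerically: E[X] ≈ 6930.0000.

E[X] = C(56,3)·2^(1−C(3,2)) = 6930 ≈ 6930.0000.
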